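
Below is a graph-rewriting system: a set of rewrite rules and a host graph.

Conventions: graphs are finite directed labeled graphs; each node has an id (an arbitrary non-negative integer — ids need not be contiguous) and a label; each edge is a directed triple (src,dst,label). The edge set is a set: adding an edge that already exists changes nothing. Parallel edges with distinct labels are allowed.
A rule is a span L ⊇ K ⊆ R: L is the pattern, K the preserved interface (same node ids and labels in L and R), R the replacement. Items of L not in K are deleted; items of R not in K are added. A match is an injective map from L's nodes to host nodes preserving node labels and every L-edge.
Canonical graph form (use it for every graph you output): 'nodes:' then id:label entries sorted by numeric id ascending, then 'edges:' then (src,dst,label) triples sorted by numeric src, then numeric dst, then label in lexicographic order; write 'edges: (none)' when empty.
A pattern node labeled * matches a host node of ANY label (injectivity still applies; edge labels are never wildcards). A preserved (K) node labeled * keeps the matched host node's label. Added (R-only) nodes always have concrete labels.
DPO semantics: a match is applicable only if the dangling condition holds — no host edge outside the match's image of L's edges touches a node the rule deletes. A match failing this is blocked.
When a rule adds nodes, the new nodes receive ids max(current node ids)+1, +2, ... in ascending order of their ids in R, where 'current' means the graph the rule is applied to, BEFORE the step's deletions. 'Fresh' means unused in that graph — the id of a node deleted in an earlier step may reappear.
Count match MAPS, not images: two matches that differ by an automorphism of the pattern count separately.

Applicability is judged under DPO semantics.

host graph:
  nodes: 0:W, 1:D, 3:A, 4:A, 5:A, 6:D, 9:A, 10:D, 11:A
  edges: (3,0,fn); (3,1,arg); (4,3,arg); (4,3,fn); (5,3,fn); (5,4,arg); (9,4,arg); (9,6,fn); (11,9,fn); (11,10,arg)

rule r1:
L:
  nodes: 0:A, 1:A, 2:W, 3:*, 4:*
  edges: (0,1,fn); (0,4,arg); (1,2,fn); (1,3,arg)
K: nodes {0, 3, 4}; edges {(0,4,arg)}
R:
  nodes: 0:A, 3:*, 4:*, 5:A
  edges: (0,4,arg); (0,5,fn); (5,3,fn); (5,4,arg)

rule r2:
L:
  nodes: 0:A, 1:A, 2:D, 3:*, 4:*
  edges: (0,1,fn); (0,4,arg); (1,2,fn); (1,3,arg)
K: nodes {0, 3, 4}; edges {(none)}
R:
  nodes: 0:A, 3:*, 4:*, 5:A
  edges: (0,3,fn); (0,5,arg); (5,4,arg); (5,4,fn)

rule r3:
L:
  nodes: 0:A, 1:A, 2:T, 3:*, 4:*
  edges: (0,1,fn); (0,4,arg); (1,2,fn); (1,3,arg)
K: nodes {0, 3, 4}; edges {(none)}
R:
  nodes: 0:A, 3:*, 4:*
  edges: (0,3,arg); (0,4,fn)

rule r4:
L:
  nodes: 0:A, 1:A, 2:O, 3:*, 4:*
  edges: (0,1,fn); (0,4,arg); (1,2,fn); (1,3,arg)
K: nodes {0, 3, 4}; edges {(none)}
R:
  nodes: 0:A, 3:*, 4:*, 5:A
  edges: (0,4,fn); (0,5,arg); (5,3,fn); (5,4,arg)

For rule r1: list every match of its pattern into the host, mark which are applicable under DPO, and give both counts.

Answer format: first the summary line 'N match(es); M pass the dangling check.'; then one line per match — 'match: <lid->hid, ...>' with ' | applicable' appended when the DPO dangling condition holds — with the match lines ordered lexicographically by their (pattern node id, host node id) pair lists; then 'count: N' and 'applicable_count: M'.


1 match(es); 0 pass the dangling check.
match: 0->5, 1->3, 2->0, 3->1, 4->4
count: 1
applicable_count: 0


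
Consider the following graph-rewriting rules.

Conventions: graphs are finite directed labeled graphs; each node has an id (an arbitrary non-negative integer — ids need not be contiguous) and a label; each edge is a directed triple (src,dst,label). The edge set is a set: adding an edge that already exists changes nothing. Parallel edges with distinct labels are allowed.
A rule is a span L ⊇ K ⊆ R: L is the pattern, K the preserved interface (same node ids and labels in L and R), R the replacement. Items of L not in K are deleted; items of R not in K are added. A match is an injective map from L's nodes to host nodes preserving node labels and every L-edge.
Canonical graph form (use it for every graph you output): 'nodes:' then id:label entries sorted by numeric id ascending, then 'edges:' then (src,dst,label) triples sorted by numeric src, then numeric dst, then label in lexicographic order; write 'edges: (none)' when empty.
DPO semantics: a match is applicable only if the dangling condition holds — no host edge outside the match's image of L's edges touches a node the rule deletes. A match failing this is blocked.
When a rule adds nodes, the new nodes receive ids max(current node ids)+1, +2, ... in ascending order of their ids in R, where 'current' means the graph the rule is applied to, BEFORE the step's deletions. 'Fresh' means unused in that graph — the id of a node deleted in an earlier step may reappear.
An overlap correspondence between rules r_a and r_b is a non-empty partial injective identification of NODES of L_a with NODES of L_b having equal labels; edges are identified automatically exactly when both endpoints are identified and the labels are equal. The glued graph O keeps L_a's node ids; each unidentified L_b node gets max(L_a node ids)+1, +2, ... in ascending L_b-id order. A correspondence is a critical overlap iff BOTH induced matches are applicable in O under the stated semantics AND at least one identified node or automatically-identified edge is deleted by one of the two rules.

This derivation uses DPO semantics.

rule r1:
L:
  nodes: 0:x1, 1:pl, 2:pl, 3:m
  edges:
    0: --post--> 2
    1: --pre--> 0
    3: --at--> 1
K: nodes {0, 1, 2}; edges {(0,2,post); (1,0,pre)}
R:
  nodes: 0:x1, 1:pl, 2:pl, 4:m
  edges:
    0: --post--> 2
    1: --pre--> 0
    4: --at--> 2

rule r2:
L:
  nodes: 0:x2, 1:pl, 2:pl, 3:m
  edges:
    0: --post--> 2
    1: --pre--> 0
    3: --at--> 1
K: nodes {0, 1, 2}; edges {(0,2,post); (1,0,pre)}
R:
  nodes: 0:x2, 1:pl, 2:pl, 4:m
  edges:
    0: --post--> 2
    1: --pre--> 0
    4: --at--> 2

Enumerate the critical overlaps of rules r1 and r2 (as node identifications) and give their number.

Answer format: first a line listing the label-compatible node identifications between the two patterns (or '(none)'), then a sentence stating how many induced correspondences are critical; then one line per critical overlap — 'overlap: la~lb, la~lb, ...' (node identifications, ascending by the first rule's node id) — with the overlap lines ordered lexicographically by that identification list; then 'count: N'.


label-compatible node identifications between L(r1) and L(r2): 1~1, 1~2, 2~1, 2~2, 3~3
2 of the induced correspondences are critical overlaps of r1 and r2.
overlap: 1~1, 2~2, 3~3
overlap: 1~1, 3~3
count: 2


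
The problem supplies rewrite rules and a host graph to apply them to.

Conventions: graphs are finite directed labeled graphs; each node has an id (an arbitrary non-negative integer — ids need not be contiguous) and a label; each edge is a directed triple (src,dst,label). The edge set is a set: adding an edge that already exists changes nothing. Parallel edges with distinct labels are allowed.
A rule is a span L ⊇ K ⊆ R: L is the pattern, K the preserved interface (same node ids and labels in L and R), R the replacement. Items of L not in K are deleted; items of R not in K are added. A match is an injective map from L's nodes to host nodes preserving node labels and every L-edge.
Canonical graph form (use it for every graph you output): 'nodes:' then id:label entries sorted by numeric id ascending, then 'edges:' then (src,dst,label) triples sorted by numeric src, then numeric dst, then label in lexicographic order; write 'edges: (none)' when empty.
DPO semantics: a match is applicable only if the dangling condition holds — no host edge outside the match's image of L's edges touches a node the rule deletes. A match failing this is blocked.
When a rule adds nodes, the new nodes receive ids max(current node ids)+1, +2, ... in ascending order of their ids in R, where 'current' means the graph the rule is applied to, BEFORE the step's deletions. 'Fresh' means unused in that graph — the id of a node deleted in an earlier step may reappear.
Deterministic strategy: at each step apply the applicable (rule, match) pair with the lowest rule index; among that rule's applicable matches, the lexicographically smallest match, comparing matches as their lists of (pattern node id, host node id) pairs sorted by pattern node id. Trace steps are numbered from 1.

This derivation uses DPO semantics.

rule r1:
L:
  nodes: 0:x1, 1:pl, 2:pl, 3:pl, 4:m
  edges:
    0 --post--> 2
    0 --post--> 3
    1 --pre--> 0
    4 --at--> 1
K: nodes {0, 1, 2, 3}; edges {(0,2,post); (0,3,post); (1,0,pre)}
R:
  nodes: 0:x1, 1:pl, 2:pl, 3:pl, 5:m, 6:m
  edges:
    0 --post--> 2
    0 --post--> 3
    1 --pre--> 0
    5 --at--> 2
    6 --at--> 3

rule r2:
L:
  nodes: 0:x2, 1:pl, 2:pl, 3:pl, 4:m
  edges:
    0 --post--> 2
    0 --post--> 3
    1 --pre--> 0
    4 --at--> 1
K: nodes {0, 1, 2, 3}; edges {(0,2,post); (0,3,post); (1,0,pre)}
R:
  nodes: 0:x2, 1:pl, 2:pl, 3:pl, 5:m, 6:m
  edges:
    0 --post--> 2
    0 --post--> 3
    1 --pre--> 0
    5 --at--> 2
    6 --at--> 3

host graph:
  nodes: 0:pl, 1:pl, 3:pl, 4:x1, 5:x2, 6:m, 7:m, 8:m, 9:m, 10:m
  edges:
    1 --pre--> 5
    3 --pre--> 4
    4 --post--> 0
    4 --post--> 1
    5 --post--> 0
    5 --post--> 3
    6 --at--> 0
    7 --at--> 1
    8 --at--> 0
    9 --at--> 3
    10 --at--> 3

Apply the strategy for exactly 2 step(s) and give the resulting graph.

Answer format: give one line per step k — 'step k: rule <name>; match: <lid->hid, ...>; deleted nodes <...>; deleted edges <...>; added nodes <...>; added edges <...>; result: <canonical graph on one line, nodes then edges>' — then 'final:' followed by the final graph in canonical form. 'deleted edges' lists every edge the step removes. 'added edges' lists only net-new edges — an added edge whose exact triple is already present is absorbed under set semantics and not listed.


step 1: rule r1; match: 0->4, 1->3, 2->0, 3->1, 4->9; deleted nodes 9; deleted edges (9,3,at); added nodes 11, 12; added edges (11,0,at); (12,1,at); result: nodes: 0:pl, 1:pl, 3:pl, 4:x1, 5:x2, 6:m, 7:m, 8:m, 10:m, 11:m, 12:m edges: (1,5,pre); (3,4,pre); (4,0,post); (4,1,post); (5,0,post); (5,3,post); (6,0,at); (7,1,at); (8,0,at); (10,3,at); (11,0,at); (12,1,at)
step 2: rule r1; match: 0->4, 1->3, 2->0, 3->1, 4->10; deleted nodes 10; deleted edges (10,3,at); added nodes 13, 14; added edges (13,0,at); (14,1,at); result: nodes: 0:pl, 1:pl, 3:pl, 4:x1, 5:x2, 6:m, 7:m, 8:m, 11:m, 12:m, 13:m, 14:m edges: (1,5,pre); (3,4,pre); (4,0,post); (4,1,post); (5,0,post); (5,3,post); (6,0,at); (7,1,at); (8,0,at); (11,0,at); (12,1,at); (13,0,at); (14,1,at)
final:
nodes: 0:pl, 1:pl, 3:pl, 4:x1, 5:x2, 6:m, 7:m, 8:m, 11:m, 12:m, 13:m, 14:m
edges: (1,5,pre); (3,4,pre); (4,0,post); (4,1,post); (5,0,post); (5,3,post); (6,0,at); (7,1,at); (8,0,at); (11,0,at); (12,1,at); (13,0,at); (14,1,at)


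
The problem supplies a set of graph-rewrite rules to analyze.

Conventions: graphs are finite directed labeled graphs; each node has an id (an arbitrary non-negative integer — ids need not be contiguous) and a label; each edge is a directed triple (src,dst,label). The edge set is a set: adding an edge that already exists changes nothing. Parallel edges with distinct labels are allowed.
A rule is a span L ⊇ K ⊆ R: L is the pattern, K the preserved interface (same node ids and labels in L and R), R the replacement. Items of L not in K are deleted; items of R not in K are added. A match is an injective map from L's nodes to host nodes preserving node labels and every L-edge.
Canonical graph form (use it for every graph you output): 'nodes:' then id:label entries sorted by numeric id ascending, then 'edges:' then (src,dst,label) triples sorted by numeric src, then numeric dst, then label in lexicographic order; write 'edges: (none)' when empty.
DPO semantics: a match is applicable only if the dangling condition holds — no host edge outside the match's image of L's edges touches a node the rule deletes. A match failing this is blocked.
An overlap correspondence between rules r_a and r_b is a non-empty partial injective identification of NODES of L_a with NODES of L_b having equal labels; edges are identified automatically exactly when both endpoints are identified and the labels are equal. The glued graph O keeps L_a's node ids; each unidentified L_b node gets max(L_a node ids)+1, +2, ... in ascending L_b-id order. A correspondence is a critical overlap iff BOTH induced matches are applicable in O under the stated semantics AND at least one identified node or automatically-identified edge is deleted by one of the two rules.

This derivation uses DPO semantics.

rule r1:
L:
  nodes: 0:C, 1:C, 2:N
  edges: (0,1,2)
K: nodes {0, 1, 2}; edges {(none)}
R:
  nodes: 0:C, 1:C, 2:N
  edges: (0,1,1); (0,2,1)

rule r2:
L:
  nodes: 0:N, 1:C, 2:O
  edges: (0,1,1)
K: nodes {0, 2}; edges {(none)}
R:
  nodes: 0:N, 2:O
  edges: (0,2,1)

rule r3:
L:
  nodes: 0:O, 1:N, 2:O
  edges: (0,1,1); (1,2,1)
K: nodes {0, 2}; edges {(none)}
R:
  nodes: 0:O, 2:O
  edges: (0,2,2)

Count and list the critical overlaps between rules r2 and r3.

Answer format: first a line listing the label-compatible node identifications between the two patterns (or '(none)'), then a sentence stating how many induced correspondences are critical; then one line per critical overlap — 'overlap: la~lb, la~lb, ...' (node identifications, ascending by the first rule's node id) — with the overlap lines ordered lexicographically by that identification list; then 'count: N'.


label-compatible node identifications between L(r2) and L(r3): 0~1, 2~0, 2~2
0 of the induced correspondences are critical overlaps of r2 and r3.
count: 0


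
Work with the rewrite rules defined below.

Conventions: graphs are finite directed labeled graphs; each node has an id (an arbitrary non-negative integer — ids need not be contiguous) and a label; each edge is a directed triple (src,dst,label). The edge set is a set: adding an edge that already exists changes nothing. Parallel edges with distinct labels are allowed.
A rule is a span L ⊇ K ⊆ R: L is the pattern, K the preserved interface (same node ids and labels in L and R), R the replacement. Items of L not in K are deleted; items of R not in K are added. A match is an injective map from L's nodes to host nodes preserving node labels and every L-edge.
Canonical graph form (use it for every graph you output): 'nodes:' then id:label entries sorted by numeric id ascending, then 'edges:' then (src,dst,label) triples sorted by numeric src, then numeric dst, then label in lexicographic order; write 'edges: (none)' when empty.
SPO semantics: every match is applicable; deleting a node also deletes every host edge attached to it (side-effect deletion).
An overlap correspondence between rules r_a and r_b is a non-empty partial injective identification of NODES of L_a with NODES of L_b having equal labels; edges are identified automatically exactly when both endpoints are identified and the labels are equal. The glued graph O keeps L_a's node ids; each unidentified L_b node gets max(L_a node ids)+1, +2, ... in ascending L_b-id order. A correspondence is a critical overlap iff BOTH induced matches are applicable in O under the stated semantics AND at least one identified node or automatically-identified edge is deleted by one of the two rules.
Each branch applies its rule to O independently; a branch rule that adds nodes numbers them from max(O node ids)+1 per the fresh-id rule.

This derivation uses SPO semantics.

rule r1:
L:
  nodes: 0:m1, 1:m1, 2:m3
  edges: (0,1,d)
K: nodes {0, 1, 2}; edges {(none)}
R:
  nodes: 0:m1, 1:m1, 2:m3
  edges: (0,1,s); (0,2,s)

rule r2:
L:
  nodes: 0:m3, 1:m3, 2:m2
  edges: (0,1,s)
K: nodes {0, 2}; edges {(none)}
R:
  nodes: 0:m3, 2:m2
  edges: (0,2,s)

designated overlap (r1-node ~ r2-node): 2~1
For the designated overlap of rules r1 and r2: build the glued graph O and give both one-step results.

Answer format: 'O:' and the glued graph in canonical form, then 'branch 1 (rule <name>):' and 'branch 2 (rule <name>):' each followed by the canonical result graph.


O:
nodes: 0:m1, 1:m1, 2:m3, 3:m3, 4:m2
edges: (0,1,d); (3,2,s)
branch 1 (rule r1):
nodes: 0:m1, 1:m1, 2:m3, 3:m3, 4:m2
edges: (0,1,s); (0,2,s); (3,2,s)
branch 2 (rule r2):
nodes: 0:m1, 1:m1, 3:m3, 4:m2
edges: (0,1,d); (3,4,s)


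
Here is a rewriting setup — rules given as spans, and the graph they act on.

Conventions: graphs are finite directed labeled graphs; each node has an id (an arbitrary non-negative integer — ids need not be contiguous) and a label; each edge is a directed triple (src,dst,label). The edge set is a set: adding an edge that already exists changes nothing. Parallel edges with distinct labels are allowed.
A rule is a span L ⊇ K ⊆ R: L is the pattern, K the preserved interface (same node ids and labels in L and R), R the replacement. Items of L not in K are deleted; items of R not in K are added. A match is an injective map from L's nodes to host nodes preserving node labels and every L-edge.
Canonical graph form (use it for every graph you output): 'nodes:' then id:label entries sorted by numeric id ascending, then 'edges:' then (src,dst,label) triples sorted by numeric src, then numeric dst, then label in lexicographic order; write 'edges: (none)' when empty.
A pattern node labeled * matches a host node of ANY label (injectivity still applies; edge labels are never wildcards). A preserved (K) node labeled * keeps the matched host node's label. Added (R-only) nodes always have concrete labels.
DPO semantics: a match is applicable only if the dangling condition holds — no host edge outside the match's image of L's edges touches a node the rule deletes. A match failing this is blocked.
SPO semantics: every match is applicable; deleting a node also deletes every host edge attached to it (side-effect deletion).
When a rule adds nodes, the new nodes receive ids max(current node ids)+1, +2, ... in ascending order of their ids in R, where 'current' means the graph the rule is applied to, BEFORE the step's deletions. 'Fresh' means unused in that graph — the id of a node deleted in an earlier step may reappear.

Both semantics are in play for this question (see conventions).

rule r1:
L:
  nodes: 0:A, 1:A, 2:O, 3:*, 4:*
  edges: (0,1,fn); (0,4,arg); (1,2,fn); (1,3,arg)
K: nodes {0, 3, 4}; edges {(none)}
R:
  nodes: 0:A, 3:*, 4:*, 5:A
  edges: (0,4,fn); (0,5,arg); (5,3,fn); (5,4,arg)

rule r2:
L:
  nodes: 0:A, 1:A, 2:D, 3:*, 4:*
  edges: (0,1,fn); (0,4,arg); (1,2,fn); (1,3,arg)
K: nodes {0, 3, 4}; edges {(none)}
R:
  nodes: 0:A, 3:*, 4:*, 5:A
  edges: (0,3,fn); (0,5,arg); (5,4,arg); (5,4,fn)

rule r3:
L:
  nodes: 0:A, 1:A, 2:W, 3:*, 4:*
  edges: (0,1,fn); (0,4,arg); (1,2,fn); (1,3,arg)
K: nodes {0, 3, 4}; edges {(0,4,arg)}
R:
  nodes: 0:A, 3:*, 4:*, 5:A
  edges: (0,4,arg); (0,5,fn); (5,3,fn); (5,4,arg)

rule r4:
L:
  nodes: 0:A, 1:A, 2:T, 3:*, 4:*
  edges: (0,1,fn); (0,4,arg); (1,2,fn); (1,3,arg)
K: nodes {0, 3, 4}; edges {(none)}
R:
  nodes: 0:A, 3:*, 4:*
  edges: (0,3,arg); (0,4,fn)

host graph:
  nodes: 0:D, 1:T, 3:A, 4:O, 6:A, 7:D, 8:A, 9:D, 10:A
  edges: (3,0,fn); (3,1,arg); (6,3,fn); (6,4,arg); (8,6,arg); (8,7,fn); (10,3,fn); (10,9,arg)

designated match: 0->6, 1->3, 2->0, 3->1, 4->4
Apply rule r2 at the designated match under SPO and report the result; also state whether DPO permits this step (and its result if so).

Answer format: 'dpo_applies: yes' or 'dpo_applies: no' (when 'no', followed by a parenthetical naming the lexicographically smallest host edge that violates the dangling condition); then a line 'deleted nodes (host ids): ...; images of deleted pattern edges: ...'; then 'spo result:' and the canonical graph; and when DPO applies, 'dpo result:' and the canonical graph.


dpo_applies: no
(the rule deletes node 3, which keeps host edge (10,3,fn) outside the match image — the dangling condition fails, DPO blocks; SPO proceeds and side-deletes such edges)
deleted nodes (host ids): 0, 3; images of deleted pattern edges: (3,0,fn); (3,1,arg); (6,3,fn); (6,4,arg)
spo result:
nodes: 1:T, 4:O, 6:A, 7:D, 8:A, 9:D, 10:A, 11:A
edges: (6,1,fn); (6,11,arg); (8,6,arg); (8,7,fn); (10,9,arg); (11,4,arg); (11,4,fn)


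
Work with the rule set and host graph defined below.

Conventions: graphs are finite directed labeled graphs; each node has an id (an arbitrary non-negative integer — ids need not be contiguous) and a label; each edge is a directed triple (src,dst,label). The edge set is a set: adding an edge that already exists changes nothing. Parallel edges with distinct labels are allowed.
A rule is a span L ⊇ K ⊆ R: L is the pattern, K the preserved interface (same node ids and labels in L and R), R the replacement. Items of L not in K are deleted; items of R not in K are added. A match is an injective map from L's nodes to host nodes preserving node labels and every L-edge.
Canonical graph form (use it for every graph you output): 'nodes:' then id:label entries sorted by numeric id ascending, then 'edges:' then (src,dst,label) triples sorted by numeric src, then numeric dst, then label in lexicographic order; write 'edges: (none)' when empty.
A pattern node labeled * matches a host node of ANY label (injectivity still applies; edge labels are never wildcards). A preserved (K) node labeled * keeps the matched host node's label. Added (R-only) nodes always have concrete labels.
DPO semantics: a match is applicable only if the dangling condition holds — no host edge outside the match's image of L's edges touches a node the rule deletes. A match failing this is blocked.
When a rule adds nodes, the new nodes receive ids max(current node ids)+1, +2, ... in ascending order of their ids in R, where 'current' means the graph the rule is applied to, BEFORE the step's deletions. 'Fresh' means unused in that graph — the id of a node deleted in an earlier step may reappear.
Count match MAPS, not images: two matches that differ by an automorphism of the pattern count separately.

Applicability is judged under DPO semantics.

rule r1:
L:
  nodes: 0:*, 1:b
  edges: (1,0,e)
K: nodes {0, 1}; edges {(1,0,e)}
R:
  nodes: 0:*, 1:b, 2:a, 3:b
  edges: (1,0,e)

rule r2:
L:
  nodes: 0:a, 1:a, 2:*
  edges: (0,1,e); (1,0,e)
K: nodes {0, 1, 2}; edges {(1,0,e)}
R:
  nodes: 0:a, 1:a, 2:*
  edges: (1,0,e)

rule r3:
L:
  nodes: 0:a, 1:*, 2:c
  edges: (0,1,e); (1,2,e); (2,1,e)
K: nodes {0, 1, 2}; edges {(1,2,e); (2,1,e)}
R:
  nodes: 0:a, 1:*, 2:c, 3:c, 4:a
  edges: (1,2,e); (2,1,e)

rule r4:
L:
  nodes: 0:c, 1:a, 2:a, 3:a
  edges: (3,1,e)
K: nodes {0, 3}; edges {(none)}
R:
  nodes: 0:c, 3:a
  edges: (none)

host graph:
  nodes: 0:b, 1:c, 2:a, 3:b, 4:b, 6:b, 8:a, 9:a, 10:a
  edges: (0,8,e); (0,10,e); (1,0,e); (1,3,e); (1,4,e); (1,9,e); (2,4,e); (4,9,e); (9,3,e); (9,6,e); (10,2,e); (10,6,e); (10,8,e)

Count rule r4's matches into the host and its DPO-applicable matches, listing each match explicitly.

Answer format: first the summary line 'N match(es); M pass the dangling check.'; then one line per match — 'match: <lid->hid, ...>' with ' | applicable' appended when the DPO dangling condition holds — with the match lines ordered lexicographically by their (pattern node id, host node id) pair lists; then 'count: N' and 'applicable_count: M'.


4 match(es); 0 pass the dangling check.
match: 0->1, 1->2, 2->8, 3->10
match: 0->1, 1->2, 2->9, 3->10
match: 0->1, 1->8, 2->2, 3->10
match: 0->1, 1->8, 2->9, 3->10
count: 4
applicable_count: 0


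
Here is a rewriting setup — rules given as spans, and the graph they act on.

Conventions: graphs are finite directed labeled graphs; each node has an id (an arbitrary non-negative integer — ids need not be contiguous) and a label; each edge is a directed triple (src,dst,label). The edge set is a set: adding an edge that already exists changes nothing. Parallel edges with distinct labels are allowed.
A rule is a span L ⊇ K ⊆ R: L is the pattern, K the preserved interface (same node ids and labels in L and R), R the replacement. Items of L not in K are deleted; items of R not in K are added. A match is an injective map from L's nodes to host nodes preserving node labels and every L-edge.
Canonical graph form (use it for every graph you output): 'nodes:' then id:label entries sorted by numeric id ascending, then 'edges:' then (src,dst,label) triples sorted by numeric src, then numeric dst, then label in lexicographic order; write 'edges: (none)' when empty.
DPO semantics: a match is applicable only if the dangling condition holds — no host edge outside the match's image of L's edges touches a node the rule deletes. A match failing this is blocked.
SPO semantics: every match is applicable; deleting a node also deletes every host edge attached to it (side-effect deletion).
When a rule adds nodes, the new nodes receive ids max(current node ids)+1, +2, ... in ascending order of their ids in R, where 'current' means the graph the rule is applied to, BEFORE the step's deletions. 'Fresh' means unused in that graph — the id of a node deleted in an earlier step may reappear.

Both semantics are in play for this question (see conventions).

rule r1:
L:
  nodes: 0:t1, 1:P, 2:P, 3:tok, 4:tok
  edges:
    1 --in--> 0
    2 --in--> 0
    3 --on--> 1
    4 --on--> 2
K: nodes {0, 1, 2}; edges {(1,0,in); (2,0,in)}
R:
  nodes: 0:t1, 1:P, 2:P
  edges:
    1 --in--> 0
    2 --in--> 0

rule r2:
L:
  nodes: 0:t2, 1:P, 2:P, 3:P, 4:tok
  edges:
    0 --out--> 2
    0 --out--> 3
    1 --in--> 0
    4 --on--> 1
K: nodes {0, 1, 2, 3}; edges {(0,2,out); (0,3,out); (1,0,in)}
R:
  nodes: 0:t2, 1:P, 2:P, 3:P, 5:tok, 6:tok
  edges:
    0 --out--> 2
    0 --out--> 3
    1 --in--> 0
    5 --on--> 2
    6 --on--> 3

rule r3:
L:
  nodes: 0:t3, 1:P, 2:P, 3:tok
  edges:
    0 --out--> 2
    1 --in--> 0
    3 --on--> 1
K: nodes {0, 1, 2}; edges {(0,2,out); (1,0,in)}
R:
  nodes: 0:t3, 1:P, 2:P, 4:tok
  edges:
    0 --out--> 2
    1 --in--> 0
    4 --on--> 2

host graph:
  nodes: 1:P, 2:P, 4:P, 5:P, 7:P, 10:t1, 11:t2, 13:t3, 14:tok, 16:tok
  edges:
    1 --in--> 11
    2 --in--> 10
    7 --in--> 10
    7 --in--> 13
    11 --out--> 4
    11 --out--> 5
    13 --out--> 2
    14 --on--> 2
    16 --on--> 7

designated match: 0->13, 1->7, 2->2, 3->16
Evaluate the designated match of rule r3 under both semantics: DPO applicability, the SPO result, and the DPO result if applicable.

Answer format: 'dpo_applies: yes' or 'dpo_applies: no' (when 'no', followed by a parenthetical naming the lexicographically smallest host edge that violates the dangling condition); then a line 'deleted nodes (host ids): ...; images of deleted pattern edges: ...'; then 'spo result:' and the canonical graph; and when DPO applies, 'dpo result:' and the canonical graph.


dpo_applies: yes
deleted nodes (host ids): 16; images of deleted pattern edges: (16,7,on)
spo result:
nodes: 1:P, 2:P, 4:P, 5:P, 7:P, 10:t1, 11:t2, 13:t3, 14:tok, 17:tok
edges: (1,11,in); (2,10,in); (7,10,in); (7,13,in); (11,4,out); (11,5,out); (13,2,out); (14,2,on); (17,2,on)
dpo result:
nodes: 1:P, 2:P, 4:P, 5:P, 7:P, 10:t1, 11:t2, 13:t3, 14:tok, 17:tok
edges: (1,11,in); (2,10,in); (7,10,in); (7,13,in); (11,4,out); (11,5,out); (13,2,out); (14,2,on); (17,2,on)


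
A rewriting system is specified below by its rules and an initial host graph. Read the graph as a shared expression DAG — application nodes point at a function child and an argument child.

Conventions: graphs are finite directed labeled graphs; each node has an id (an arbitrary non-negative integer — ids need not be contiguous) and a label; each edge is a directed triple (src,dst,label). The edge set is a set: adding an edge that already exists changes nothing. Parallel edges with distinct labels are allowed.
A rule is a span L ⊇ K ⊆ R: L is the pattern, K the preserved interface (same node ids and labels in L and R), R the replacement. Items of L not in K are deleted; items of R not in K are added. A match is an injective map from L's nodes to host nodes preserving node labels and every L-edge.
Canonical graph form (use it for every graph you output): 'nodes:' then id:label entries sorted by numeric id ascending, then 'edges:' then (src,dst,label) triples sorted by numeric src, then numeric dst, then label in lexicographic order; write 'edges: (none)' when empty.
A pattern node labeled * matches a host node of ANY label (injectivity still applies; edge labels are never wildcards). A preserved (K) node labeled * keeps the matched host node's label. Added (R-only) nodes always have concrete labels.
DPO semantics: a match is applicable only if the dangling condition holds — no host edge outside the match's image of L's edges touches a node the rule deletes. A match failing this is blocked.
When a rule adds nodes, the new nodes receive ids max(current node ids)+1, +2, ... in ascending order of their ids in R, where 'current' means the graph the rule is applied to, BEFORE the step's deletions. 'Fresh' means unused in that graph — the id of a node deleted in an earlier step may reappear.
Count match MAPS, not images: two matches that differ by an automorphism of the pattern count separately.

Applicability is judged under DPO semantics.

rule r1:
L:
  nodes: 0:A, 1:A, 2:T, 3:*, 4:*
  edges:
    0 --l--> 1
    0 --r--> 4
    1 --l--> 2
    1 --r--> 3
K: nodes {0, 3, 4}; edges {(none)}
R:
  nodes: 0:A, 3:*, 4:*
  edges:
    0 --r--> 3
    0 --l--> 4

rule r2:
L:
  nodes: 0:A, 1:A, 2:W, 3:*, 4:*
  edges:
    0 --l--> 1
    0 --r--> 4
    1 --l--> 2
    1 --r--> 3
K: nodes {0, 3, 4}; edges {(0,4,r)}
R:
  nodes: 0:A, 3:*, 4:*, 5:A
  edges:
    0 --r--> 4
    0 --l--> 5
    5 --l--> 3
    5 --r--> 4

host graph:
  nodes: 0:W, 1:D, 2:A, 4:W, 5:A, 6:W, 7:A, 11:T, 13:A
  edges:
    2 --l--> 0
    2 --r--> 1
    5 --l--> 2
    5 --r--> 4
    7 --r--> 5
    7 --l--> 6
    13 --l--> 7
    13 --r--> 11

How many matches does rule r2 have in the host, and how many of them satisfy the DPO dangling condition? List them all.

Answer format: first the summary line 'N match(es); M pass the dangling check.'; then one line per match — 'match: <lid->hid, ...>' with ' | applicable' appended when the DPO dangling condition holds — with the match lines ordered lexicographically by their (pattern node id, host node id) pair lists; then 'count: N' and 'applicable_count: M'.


2 match(es); 2 pass the dangling check.
match: 0->5, 1->2, 2->0, 3->1, 4->4 | applicable
match: 0->13, 1->7, 2->6, 3->5, 4->11 | applicable
count: 2
applicable_count: 2


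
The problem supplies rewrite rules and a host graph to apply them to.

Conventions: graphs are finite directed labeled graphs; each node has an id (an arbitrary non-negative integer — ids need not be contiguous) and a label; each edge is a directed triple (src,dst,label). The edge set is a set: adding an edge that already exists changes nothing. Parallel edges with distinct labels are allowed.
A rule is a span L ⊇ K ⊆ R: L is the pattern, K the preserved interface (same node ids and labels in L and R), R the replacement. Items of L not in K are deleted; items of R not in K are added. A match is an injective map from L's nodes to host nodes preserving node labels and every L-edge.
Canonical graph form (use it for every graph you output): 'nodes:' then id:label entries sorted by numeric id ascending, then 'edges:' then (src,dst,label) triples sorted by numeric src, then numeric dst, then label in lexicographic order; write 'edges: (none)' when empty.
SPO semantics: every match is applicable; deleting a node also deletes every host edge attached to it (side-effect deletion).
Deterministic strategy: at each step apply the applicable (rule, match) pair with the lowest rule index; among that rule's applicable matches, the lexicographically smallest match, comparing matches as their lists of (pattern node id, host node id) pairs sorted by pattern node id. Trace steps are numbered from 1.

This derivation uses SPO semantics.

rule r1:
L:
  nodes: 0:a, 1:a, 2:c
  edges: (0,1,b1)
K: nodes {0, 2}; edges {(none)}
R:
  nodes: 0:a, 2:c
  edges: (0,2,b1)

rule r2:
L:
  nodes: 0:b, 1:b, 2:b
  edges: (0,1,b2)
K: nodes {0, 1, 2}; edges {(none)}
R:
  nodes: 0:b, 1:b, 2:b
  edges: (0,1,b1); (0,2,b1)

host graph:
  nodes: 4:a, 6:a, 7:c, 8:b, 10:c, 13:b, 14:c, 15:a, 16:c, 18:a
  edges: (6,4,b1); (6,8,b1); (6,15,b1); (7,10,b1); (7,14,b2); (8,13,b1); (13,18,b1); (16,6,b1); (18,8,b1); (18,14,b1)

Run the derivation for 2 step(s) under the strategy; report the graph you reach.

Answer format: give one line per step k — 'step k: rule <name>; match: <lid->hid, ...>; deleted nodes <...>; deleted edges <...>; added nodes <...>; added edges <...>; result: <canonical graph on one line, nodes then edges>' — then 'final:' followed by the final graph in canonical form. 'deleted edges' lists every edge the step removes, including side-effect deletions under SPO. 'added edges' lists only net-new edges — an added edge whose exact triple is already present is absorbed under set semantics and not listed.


step 1: rule r1; match: 0->6, 1->4, 2->7; deleted nodes 4; deleted edges (6,4,b1); added nodes (none); added edges (6,7,b1); result: nodes: 6:a, 7:c, 8:b, 10:c, 13:b, 14:c, 15:a, 16:c, 18:a edges: (6,7,b1); (6,8,b1); (6,15,b1); (7,10,b1); (7,14,b2); (8,13,b1); (13,18,b1); (16,6,b1); (18,8,b1); (18,14,b1)
step 2: rule r1; match: 0->6, 1->15, 2->7; deleted nodes 15; deleted edges (6,15,b1); added nodes (none); added edges (none); result: nodes: 6:a, 7:c, 8:b, 10:c, 13:b, 14:c, 16:c, 18:a edges: (6,7,b1); (6,8,b1); (7,10,b1); (7,14,b2); (8,13,b1); (13,18,b1); (16,6,b1); (18,8,b1); (18,14,b1)
final:
nodes: 6:a, 7:c, 8:b, 10:c, 13:b, 14:c, 16:c, 18:a
edges: (6,7,b1); (6,8,b1); (7,10,b1); (7,14,b2); (8,13,b1); (13,18,b1); (16,6,b1); (18,8,b1); (18,14,b1)


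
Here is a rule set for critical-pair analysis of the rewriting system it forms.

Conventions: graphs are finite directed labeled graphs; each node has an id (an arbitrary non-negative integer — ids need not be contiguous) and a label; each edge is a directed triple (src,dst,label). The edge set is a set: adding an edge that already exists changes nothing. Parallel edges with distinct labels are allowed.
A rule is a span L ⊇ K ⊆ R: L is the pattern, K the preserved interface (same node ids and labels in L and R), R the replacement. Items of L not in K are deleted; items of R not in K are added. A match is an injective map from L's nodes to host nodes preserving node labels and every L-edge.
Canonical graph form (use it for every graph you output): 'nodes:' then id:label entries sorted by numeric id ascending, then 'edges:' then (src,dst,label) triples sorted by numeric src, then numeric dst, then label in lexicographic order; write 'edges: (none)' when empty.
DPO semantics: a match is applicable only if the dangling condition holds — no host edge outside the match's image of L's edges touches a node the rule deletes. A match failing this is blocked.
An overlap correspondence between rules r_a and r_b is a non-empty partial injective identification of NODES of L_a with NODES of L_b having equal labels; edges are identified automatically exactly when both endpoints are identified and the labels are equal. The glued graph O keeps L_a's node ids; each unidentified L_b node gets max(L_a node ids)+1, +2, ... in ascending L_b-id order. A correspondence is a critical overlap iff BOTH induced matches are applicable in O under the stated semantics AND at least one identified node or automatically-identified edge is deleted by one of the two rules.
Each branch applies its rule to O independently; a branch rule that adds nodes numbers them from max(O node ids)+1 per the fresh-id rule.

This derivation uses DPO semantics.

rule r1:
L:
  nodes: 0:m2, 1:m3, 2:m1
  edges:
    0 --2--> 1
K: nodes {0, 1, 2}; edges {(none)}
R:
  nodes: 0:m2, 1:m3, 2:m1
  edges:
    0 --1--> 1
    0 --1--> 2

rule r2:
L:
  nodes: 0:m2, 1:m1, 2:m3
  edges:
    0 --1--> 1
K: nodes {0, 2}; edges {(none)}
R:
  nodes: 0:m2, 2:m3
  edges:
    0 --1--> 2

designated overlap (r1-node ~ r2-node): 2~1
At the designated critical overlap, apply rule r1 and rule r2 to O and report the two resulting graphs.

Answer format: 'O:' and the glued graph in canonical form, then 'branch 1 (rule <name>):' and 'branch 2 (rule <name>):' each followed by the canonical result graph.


O:
nodes: 0:m2, 1:m3, 2:m1, 3:m2, 4:m3
edges: (0,1,2); (3,2,1)
branch 1 (rule r1):
nodes: 0:m2, 1:m3, 2:m1, 3:m2, 4:m3
edges: (0,1,1); (0,2,1); (3,2,1)
branch 2 (rule r2):
nodes: 0:m2, 1:m3, 3:m2, 4:m3
edges: (0,1,2); (3,4,1)


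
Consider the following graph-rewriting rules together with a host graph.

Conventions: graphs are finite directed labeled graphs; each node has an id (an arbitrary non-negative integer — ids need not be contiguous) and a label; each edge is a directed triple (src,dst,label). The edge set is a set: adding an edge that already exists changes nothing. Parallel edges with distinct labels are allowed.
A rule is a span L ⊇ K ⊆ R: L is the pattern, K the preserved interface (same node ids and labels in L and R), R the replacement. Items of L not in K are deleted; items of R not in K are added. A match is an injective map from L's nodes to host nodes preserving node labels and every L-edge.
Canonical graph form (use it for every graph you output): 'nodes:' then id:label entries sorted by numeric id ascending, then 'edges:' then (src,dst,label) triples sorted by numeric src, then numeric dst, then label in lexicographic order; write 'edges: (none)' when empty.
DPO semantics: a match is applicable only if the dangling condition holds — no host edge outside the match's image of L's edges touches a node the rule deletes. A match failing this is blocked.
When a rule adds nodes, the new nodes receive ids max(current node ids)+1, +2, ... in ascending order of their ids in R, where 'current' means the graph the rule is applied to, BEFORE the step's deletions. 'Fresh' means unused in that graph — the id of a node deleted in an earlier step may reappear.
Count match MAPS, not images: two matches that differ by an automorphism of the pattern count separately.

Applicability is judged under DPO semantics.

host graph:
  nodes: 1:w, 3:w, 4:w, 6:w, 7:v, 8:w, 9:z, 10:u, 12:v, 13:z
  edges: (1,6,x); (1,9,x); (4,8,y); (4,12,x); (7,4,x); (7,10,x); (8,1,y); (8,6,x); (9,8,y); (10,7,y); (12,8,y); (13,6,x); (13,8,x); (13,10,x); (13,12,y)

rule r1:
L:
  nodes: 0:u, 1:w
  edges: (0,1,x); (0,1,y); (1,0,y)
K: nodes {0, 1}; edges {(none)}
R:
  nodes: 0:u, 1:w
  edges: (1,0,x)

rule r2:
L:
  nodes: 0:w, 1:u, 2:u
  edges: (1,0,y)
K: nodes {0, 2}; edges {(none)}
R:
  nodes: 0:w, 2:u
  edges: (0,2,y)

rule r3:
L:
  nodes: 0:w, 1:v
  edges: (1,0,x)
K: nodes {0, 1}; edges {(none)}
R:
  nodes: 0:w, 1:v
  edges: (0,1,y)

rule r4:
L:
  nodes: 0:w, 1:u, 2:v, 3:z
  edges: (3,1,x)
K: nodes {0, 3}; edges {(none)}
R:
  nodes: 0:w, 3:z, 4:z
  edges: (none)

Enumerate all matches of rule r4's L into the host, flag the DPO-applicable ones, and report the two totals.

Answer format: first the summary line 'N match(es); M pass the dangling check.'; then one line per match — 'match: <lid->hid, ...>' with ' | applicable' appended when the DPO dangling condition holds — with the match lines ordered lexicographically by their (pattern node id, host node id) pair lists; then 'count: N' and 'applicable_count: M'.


10 match(es); 0 pass the dangling check.
match: 0->1, 1->10, 2->7, 3->13
match: 0->1, 1->10, 2->12, 3->13
match: 0->3, 1->10, 2->7, 3->13
match: 0->3, 1->10, 2->12, 3->13
match: 0->4, 1->10, 2->7, 3->13
match: 0->4, 1->10, 2->12, 3->13
match: 0->6, 1->10, 2->7, 3->13
match: 0->6, 1->10, 2->12, 3->13
match: 0->8, 1->10, 2->7, 3->13
match: 0->8, 1->10, 2->12, 3->13
count: 10
applicable_count: 0


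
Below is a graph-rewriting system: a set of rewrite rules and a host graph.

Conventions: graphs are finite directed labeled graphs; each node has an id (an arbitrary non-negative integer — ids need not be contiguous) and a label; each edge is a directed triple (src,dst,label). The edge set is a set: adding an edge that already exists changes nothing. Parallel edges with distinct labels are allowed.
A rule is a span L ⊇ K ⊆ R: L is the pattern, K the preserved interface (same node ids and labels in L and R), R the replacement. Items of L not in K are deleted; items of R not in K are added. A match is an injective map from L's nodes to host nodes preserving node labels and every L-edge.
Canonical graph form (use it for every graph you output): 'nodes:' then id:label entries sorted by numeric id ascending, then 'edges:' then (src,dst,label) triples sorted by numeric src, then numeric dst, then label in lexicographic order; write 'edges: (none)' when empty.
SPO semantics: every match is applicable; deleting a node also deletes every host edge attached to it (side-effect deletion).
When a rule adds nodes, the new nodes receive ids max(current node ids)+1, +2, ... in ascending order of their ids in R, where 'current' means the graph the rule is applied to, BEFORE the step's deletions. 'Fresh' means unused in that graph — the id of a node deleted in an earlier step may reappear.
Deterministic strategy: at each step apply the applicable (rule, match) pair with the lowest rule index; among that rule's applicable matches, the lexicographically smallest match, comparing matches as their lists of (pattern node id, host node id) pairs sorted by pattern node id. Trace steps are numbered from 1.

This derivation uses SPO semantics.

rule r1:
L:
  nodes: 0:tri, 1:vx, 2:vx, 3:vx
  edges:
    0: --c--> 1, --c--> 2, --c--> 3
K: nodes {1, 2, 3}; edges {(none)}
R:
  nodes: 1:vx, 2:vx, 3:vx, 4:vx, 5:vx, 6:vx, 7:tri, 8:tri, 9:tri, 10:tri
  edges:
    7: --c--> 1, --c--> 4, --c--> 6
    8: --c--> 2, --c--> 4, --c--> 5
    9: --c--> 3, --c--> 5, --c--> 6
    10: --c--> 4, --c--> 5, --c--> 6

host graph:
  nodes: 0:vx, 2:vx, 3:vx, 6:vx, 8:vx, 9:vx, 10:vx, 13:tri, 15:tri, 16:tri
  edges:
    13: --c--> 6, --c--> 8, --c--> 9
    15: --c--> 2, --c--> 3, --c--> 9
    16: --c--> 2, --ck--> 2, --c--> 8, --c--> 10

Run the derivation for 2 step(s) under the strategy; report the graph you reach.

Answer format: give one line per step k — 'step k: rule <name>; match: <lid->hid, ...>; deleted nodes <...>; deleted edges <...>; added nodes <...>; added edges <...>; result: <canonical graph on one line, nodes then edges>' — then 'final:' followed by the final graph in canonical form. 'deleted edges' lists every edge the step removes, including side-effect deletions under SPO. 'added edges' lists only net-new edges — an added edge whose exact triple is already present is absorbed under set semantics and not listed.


step 1: rule r1; match: 0->13, 1->6, 2->8, 3->9; deleted nodes 13; deleted edges (13,6,c); (13,8,c); (13,9,c); added nodes 17, 18, 19, 20, 21, 22, 23; added edges (20,6,c); (20,17,c); (20,19,c); (21,8,c); (21,17,c); (21,18,c); (22,9,c); (22,18,c); (22,19,c); (23,17,c); (23,18,c); (23,19,c); result: nodes: 0:vx, 2:vx, 3:vx, 6:vx, 8:vx, 9:vx, 10:vx, 15:tri, 16:tri, 17:vx, 18:vx, 19:vx, 20:tri, 21:tri, 22:tri, 23:tri edges: (15,2,c); (15,3,c); (15,9,c); (16,2,c); (16,2,ck); (16,8,c); (16,10,c); (20,6,c); (20,17,c); (20,19,c); (21,8,c); (21,17,c); (21,18,c); (22,9,c); (22,18,c); (22,19,c); (23,17,c); (23,18,c); (23,19,c)
step 2: rule r1; match: 0->15, 1->2, 2->3, 3->9; deleted nodes 15; deleted edges (15,2,c); (15,3,c); (15,9,c); added nodes 24, 25, 26, 27, 28, 29, 30; added edges (27,2,c); (27,24,c); (27,26,c); (28,3,c); (28,24,c); (28,25,c); (29,9,c); (29,25,c); (29,26,c); (30,24,c); (30,25,c); (30,26,c); result: nodes: 0:vx, 2:vx, 3:vx, 6:vx, 8:vx, 9:vx, 10:vx, 16:tri, 17:vx, 18:vx, 19:vx, 20:tri, 21:tri, 22:tri, 23:tri, 24:vx, 25:vx, 26:vx, 27:tri, 28:tri, 29:tri, 30:tri edges: (16,2,c); (16,2,ck); (16,8,c); (16,10,c); (20,6,c); (20,17,c); (20,19,c); (21,8,c); (21,17,c); (21,18,c); (22,9,c); (22,18,c); (22,19,c); (23,17,c); (23,18,c); (23,19,c); (27,2,c); (27,24,c); (27,26,c); (28,3,c); (28,24,c); (28,25,c); (29,9,c); (29,25,c); (29,26,c); (30,24,c); (30,25,c); (30,26,c)
final:
nodes: 0:vx, 2:vx, 3:vx, 6:vx, 8:vx, 9:vx, 10:vx, 16:tri, 17:vx, 18:vx, 19:vx, 20:tri, 21:tri, 22:tri, 23:tri, 24:vx, 25:vx, 26:vx, 27:tri, 28:tri, 29:tri, 30:tri
edges: (16,2,c); (16,2,ck); (16,8,c); (16,10,c); (20,6,c); (20,17,c); (20,19,c); (21,8,c); (21,17,c); (21,18,c); (22,9,c); (22,18,c); (22,19,c); (23,17,c); (23,18,c); (23,19,c); (27,2,c); (27,24,c); (27,26,c); (28,3,c); (28,24,c); (28,25,c); (29,9,c); (29,25,c); (29,26,c); (30,24,c); (30,25,c); (30,26,c)
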